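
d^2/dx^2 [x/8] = 0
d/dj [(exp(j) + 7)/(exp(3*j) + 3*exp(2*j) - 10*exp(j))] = 2*(-exp(3*j) - 12*exp(2*j) - 21*exp(j) + 35)*exp(-j)/(exp(4*j) + 6*exp(3*j) - 11*exp(2*j) - 60*exp(j) + 100)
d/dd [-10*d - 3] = -10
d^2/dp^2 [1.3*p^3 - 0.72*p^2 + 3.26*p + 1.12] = 7.8*p - 1.44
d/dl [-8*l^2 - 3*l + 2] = -16*l - 3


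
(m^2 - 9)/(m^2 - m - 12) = (m - 3)/(m - 4)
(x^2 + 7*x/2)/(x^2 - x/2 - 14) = x/(x - 4)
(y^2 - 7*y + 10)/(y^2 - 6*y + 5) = (y - 2)/(y - 1)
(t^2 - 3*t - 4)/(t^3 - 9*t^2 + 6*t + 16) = (t - 4)/(t^2 - 10*t + 16)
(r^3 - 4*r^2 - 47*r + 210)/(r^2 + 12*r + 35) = (r^2 - 11*r + 30)/(r + 5)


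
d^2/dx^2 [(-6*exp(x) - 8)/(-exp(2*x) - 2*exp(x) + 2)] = (6*exp(4*x) + 20*exp(3*x) + 120*exp(2*x) + 120*exp(x) + 56)*exp(x)/(exp(6*x) + 6*exp(5*x) + 6*exp(4*x) - 16*exp(3*x) - 12*exp(2*x) + 24*exp(x) - 8)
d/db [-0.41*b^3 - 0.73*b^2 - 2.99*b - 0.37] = -1.23*b^2 - 1.46*b - 2.99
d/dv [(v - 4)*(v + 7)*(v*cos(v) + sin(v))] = -(v - 4)*(v + 7)*(v*sin(v) - 2*cos(v)) + (v - 4)*(v*cos(v) + sin(v)) + (v + 7)*(v*cos(v) + sin(v))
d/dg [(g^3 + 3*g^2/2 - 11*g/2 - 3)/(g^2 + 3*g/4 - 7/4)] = 2*(8*g^4 + 12*g^3 + 11*g^2 + 6*g + 95)/(16*g^4 + 24*g^3 - 47*g^2 - 42*g + 49)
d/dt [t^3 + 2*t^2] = t*(3*t + 4)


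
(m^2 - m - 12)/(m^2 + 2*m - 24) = (m + 3)/(m + 6)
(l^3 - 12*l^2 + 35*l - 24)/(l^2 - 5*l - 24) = (l^2 - 4*l + 3)/(l + 3)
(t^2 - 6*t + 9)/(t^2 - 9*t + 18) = (t - 3)/(t - 6)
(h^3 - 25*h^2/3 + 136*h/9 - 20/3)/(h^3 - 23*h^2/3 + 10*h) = (h - 2/3)/h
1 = 1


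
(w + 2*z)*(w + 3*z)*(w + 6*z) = w^3 + 11*w^2*z + 36*w*z^2 + 36*z^3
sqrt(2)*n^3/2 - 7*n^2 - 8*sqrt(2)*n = n*(n - 8*sqrt(2))*(sqrt(2)*n/2 + 1)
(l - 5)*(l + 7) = l^2 + 2*l - 35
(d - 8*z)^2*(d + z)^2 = d^4 - 14*d^3*z + 33*d^2*z^2 + 112*d*z^3 + 64*z^4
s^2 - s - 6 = (s - 3)*(s + 2)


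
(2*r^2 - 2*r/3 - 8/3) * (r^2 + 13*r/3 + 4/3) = 2*r^4 + 8*r^3 - 26*r^2/9 - 112*r/9 - 32/9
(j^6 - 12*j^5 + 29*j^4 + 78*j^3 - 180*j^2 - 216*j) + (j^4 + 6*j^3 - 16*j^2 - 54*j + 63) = j^6 - 12*j^5 + 30*j^4 + 84*j^3 - 196*j^2 - 270*j + 63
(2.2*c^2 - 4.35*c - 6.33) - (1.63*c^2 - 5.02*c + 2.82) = 0.57*c^2 + 0.67*c - 9.15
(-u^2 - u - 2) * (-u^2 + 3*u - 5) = u^4 - 2*u^3 + 4*u^2 - u + 10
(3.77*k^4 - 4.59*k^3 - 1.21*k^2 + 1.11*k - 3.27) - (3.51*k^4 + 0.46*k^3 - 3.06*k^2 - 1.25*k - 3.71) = 0.26*k^4 - 5.05*k^3 + 1.85*k^2 + 2.36*k + 0.44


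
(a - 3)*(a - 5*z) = a^2 - 5*a*z - 3*a + 15*z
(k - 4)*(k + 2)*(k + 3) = k^3 + k^2 - 14*k - 24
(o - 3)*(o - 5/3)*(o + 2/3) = o^3 - 4*o^2 + 17*o/9 + 10/3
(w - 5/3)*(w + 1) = w^2 - 2*w/3 - 5/3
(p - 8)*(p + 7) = p^2 - p - 56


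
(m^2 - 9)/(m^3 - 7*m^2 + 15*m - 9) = (m + 3)/(m^2 - 4*m + 3)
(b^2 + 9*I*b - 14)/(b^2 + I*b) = (b^2 + 9*I*b - 14)/(b*(b + I))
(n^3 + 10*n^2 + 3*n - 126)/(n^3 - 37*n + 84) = (n + 6)/(n - 4)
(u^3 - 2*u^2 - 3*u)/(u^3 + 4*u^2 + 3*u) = (u - 3)/(u + 3)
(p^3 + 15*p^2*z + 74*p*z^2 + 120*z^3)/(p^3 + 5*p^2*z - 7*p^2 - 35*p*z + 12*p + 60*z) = (p^2 + 10*p*z + 24*z^2)/(p^2 - 7*p + 12)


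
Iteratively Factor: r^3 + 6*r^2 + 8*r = (r + 4)*(r^2 + 2*r) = (r + 2)*(r + 4)*(r)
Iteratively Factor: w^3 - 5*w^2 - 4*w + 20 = (w - 2)*(w^2 - 3*w - 10) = (w - 2)*(w + 2)*(w - 5)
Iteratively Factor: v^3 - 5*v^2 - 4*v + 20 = (v - 5)*(v^2 - 4) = (v - 5)*(v - 2)*(v + 2)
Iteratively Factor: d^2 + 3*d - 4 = (d - 1)*(d + 4)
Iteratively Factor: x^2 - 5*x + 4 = (x - 4)*(x - 1)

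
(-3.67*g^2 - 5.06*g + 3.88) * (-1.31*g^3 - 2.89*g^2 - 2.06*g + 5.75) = 4.8077*g^5 + 17.2349*g^4 + 17.1008*g^3 - 21.8921*g^2 - 37.0878*g + 22.31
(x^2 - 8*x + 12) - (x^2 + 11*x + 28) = -19*x - 16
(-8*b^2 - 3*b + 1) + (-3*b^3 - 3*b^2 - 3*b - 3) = -3*b^3 - 11*b^2 - 6*b - 2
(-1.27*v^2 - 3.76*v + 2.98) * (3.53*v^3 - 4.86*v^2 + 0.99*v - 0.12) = -4.4831*v^5 - 7.1006*v^4 + 27.5357*v^3 - 18.0528*v^2 + 3.4014*v - 0.3576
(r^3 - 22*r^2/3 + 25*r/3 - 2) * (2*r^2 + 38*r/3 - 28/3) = 2*r^5 - 2*r^4 - 770*r^3/9 + 170*r^2 - 928*r/9 + 56/3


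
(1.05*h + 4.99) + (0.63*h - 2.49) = 1.68*h + 2.5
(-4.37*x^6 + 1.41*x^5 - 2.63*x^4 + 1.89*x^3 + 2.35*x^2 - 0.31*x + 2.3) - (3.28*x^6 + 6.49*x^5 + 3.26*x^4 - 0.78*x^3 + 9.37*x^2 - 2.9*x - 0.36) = -7.65*x^6 - 5.08*x^5 - 5.89*x^4 + 2.67*x^3 - 7.02*x^2 + 2.59*x + 2.66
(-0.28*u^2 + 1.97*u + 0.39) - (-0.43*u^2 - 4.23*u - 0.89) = 0.15*u^2 + 6.2*u + 1.28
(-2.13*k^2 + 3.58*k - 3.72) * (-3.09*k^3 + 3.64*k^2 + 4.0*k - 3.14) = 6.5817*k^5 - 18.8154*k^4 + 16.006*k^3 + 7.4674*k^2 - 26.1212*k + 11.6808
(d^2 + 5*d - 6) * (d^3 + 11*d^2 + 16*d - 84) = d^5 + 16*d^4 + 65*d^3 - 70*d^2 - 516*d + 504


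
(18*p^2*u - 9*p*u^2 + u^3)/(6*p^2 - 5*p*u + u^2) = u*(6*p - u)/(2*p - u)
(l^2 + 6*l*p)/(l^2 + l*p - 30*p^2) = l/(l - 5*p)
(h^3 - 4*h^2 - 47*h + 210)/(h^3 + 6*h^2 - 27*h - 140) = (h - 6)/(h + 4)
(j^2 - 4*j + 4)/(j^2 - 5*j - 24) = (-j^2 + 4*j - 4)/(-j^2 + 5*j + 24)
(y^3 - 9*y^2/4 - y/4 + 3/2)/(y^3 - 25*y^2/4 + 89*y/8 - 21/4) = 2*(4*y^2 - y - 3)/(8*y^2 - 34*y + 21)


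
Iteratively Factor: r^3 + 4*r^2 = (r)*(r^2 + 4*r) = r^2*(r + 4)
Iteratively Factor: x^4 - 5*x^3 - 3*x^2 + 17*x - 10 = (x - 1)*(x^3 - 4*x^2 - 7*x + 10) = (x - 5)*(x - 1)*(x^2 + x - 2) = (x - 5)*(x - 1)^2*(x + 2)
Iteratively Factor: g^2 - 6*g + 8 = (g - 2)*(g - 4)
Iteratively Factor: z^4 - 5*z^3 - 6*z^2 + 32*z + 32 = (z + 1)*(z^3 - 6*z^2 + 32) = (z - 4)*(z + 1)*(z^2 - 2*z - 8) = (z - 4)^2*(z + 1)*(z + 2)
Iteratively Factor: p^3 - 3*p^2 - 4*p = (p + 1)*(p^2 - 4*p) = (p - 4)*(p + 1)*(p)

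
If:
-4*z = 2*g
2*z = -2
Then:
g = 2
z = -1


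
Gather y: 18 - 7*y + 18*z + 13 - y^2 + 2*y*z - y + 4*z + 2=-y^2 + y*(2*z - 8) + 22*z + 33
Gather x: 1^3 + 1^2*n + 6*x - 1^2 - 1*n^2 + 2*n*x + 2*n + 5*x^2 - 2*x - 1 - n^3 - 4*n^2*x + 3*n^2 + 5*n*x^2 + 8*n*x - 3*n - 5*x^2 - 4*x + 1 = -n^3 + 2*n^2 + 5*n*x^2 + x*(-4*n^2 + 10*n)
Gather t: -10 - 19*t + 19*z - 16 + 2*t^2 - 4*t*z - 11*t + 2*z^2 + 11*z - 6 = 2*t^2 + t*(-4*z - 30) + 2*z^2 + 30*z - 32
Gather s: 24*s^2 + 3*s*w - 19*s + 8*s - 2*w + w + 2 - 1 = 24*s^2 + s*(3*w - 11) - w + 1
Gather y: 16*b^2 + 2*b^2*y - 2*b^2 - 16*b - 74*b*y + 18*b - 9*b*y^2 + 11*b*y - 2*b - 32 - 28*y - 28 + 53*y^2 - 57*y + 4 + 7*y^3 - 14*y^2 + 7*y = 14*b^2 + 7*y^3 + y^2*(39 - 9*b) + y*(2*b^2 - 63*b - 78) - 56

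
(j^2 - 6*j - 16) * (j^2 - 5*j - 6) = j^4 - 11*j^3 + 8*j^2 + 116*j + 96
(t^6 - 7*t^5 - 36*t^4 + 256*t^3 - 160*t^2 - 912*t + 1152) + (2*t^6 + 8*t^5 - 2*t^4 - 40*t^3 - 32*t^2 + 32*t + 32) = 3*t^6 + t^5 - 38*t^4 + 216*t^3 - 192*t^2 - 880*t + 1184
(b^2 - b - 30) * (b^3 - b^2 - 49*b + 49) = b^5 - 2*b^4 - 78*b^3 + 128*b^2 + 1421*b - 1470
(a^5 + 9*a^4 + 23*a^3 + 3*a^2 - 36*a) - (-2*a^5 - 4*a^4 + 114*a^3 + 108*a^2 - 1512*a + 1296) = 3*a^5 + 13*a^4 - 91*a^3 - 105*a^2 + 1476*a - 1296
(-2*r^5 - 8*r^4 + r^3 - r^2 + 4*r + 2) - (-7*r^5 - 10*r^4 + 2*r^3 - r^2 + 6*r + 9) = 5*r^5 + 2*r^4 - r^3 - 2*r - 7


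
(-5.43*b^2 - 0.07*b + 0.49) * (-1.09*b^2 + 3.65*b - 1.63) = 5.9187*b^4 - 19.7432*b^3 + 8.0613*b^2 + 1.9026*b - 0.7987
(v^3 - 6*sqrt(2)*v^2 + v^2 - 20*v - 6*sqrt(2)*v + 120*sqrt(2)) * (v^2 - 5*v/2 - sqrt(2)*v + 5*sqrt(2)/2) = v^5 - 7*sqrt(2)*v^4 - 3*v^4/2 - 21*v^3/2 + 21*sqrt(2)*v^3/2 + 32*v^2 + 315*sqrt(2)*v^2/2 - 350*sqrt(2)*v - 270*v + 600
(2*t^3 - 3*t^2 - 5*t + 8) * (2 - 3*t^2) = -6*t^5 + 9*t^4 + 19*t^3 - 30*t^2 - 10*t + 16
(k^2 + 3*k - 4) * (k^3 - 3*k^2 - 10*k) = k^5 - 23*k^3 - 18*k^2 + 40*k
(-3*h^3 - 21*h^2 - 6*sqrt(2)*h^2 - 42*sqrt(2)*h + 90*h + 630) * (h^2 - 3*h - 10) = -3*h^5 - 12*h^4 - 6*sqrt(2)*h^4 - 24*sqrt(2)*h^3 + 183*h^3 + 186*sqrt(2)*h^2 + 570*h^2 - 2790*h + 420*sqrt(2)*h - 6300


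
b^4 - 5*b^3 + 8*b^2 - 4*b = b*(b - 2)^2*(b - 1)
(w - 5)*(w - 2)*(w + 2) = w^3 - 5*w^2 - 4*w + 20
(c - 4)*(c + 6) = c^2 + 2*c - 24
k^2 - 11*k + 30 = (k - 6)*(k - 5)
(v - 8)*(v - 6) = v^2 - 14*v + 48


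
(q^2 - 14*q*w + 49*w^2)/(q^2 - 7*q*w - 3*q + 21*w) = (q - 7*w)/(q - 3)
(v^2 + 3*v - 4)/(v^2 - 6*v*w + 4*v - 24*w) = (v - 1)/(v - 6*w)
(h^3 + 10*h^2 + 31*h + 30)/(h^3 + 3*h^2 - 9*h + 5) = (h^2 + 5*h + 6)/(h^2 - 2*h + 1)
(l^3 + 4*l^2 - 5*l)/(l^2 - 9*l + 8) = l*(l + 5)/(l - 8)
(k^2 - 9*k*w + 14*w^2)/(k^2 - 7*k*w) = (k - 2*w)/k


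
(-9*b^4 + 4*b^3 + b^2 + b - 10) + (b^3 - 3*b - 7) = -9*b^4 + 5*b^3 + b^2 - 2*b - 17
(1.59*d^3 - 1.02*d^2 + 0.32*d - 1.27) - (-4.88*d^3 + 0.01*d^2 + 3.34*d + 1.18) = 6.47*d^3 - 1.03*d^2 - 3.02*d - 2.45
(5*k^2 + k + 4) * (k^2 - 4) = 5*k^4 + k^3 - 16*k^2 - 4*k - 16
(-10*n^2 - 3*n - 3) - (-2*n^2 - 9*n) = -8*n^2 + 6*n - 3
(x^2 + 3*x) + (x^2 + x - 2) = 2*x^2 + 4*x - 2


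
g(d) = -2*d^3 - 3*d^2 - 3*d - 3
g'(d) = -6*d^2 - 6*d - 3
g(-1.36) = 0.56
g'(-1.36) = -5.94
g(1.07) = -12.09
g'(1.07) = -16.29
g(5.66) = -478.73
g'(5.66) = -229.17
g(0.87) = -9.20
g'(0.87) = -12.76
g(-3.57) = 60.47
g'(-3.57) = -58.05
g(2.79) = -78.16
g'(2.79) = -66.44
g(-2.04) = 7.61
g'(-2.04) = -15.73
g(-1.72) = 3.46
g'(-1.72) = -10.43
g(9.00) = -1731.00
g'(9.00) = -543.00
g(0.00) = -3.00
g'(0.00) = -3.00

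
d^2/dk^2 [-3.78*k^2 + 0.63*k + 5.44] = -7.56000000000000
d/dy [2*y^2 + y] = 4*y + 1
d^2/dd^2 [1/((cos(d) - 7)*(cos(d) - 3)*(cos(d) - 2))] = (-682*(1 - cos(d)^2)^2 + 12*sin(d)^6 + 3*cos(d)^6 + 132*cos(d)^5 + 906*cos(d)^3 + 117*cos(d)^2 - 4422*cos(d) + 3024)/((cos(d) - 7)^3*(cos(d) - 3)^3*(cos(d) - 2)^3)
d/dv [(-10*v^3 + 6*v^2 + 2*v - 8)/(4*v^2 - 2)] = (-10*v^4 + 13*v^2 + 10*v - 1)/(4*v^4 - 4*v^2 + 1)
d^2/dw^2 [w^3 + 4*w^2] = 6*w + 8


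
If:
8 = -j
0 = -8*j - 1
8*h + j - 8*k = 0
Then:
No Solution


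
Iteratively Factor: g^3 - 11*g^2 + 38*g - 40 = (g - 2)*(g^2 - 9*g + 20) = (g - 4)*(g - 2)*(g - 5)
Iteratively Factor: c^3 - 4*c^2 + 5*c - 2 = (c - 1)*(c^2 - 3*c + 2) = (c - 1)^2*(c - 2)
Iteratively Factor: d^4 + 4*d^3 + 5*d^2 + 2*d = (d + 2)*(d^3 + 2*d^2 + d) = (d + 1)*(d + 2)*(d^2 + d) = d*(d + 1)*(d + 2)*(d + 1)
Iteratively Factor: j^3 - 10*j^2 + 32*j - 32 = (j - 4)*(j^2 - 6*j + 8) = (j - 4)^2*(j - 2)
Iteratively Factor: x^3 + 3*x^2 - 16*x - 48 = (x - 4)*(x^2 + 7*x + 12) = (x - 4)*(x + 4)*(x + 3)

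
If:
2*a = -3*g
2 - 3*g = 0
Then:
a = -1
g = 2/3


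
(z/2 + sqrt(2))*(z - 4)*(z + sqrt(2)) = z^3/2 - 2*z^2 + 3*sqrt(2)*z^2/2 - 6*sqrt(2)*z + 2*z - 8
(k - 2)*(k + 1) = k^2 - k - 2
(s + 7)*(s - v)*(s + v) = s^3 + 7*s^2 - s*v^2 - 7*v^2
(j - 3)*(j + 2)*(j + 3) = j^3 + 2*j^2 - 9*j - 18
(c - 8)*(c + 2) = c^2 - 6*c - 16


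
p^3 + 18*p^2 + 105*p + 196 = (p + 4)*(p + 7)^2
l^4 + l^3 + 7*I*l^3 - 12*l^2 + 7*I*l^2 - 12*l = l*(l + 1)*(l + 3*I)*(l + 4*I)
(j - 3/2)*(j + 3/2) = j^2 - 9/4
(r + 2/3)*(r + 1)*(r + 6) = r^3 + 23*r^2/3 + 32*r/3 + 4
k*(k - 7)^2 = k^3 - 14*k^2 + 49*k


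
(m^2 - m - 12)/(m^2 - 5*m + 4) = (m + 3)/(m - 1)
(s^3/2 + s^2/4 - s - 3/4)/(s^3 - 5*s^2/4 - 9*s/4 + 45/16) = 4*(s^2 + 2*s + 1)/(8*s^2 + 2*s - 15)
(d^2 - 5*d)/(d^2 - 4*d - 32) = d*(5 - d)/(-d^2 + 4*d + 32)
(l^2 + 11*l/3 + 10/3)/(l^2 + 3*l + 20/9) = 3*(l + 2)/(3*l + 4)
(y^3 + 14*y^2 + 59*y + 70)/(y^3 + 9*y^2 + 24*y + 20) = (y + 7)/(y + 2)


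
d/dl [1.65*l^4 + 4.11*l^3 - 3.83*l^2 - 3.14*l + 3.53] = 6.6*l^3 + 12.33*l^2 - 7.66*l - 3.14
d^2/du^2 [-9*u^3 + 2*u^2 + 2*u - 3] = 4 - 54*u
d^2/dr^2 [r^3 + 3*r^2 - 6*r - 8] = 6*r + 6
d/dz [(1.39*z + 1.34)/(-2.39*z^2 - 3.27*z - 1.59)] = (3.3221*z^2 + 6.4052*z + 2.1717)/(5.7121*z^4 + 15.6306*z^3 + 18.2931*z^2 + 10.3986*z + 2.5281)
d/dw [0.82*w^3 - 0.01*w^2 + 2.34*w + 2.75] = 2.46*w^2 - 0.02*w + 2.34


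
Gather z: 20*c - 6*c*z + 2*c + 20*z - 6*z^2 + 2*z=22*c - 6*z^2 + z*(22 - 6*c)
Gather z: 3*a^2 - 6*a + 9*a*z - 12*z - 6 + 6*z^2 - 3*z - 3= 3*a^2 - 6*a + 6*z^2 + z*(9*a - 15) - 9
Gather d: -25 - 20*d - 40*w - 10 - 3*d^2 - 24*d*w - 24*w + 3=-3*d^2 + d*(-24*w - 20) - 64*w - 32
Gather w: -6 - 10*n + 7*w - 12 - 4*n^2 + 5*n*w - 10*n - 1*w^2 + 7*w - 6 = -4*n^2 - 20*n - w^2 + w*(5*n + 14) - 24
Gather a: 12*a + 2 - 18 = 12*a - 16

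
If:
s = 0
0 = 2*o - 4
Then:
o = 2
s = 0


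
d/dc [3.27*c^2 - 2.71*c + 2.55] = 6.54*c - 2.71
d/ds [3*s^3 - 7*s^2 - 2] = s*(9*s - 14)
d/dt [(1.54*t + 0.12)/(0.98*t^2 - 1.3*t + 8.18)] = (-1.5092*t^2 - 0.2352*t + 12.7532)/(0.9604*t^4 - 2.548*t^3 + 17.7228*t^2 - 21.268*t + 66.9124)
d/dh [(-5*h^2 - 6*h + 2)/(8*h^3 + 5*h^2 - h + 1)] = (40*h^4 + 96*h^3 - 13*h^2 - 30*h - 4)/(64*h^6 + 80*h^5 + 9*h^4 + 6*h^3 + 11*h^2 - 2*h + 1)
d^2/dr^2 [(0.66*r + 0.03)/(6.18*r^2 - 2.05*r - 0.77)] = ((2.3352 - 24.4728*r)*(-6.18*r^2 + 2.05*r + 0.77) - (0.66*r + 0.03)*(12.36*r - 2.05)*(24.72*r - 4.1))/(-6.18*r^2 + 2.05*r + 0.77)^3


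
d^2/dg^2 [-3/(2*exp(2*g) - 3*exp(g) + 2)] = 3*(-2*(4*exp(g) - 3)^2*exp(g) + (8*exp(g) - 3)*(2*exp(2*g) - 3*exp(g) + 2))*exp(g)/(2*exp(2*g) - 3*exp(g) + 2)^3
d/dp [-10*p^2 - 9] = -20*p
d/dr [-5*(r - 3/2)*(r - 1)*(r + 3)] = -15*r^2 - 5*r + 30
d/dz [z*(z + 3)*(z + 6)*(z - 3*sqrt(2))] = 4*z^3 - 9*sqrt(2)*z^2 + 27*z^2 - 54*sqrt(2)*z + 36*z - 54*sqrt(2)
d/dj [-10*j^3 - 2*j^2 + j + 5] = -30*j^2 - 4*j + 1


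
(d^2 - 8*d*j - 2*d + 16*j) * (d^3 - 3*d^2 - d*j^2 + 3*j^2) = d^5 - 8*d^4*j - 5*d^4 - d^3*j^2 + 40*d^3*j + 6*d^3 + 8*d^2*j^3 + 5*d^2*j^2 - 48*d^2*j - 40*d*j^3 - 6*d*j^2 + 48*j^3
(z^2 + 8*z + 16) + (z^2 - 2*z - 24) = 2*z^2 + 6*z - 8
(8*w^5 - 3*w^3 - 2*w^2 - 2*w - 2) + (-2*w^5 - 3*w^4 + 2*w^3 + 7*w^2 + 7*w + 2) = 6*w^5 - 3*w^4 - w^3 + 5*w^2 + 5*w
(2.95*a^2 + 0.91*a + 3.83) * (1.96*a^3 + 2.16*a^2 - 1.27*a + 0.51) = 5.782*a^5 + 8.1556*a^4 + 5.7259*a^3 + 8.6216*a^2 - 4.4*a + 1.9533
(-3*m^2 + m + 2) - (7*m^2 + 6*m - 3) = -10*m^2 - 5*m + 5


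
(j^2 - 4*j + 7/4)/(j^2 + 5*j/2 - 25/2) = (4*j^2 - 16*j + 7)/(2*(2*j^2 + 5*j - 25))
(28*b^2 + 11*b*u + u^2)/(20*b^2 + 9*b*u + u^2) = (7*b + u)/(5*b + u)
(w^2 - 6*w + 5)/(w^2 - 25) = (w - 1)/(w + 5)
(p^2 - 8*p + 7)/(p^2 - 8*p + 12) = (p^2 - 8*p + 7)/(p^2 - 8*p + 12)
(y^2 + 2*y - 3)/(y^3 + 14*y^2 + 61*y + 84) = (y - 1)/(y^2 + 11*y + 28)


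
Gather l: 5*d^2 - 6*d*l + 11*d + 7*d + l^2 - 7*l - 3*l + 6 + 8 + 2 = 5*d^2 + 18*d + l^2 + l*(-6*d - 10) + 16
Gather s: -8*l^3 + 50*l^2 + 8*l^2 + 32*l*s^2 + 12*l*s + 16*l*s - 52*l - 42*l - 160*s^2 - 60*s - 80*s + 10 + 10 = -8*l^3 + 58*l^2 - 94*l + s^2*(32*l - 160) + s*(28*l - 140) + 20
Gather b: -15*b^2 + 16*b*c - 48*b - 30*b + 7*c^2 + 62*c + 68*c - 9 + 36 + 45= -15*b^2 + b*(16*c - 78) + 7*c^2 + 130*c + 72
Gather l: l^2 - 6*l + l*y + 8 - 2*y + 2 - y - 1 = l^2 + l*(y - 6) - 3*y + 9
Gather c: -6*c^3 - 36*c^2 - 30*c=-6*c^3 - 36*c^2 - 30*c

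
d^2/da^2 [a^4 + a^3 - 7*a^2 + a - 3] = 12*a^2 + 6*a - 14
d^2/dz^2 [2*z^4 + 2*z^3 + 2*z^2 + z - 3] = 24*z^2 + 12*z + 4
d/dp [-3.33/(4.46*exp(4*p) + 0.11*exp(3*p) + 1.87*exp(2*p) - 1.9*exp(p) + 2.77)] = (59.4072*exp(3*p) + 1.0989*exp(2*p) + 12.4542*exp(p) - 6.327)*exp(p)/(4.46*exp(4*p) + 0.11*exp(3*p) + 1.87*exp(2*p) - 1.9*exp(p) + 2.77)^2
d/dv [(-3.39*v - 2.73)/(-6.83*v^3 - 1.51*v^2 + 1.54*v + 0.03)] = (-46.3074*v^3 - 61.0566*v^2 - 8.2446*v + 4.1025)/(46.6489*v^6 + 20.6266*v^5 - 18.7563*v^4 - 5.0606*v^3 + 2.281*v^2 + 0.0924*v + 0.0009)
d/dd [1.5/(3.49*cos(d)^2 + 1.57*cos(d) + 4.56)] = (10.47*cos(d) + 2.355)*sin(d)/(3.49*cos(d)^2 + 1.57*cos(d) + 4.56)^2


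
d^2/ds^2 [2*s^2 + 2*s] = 4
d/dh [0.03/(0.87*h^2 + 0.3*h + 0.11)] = (-0.0522*h - 0.009)/(0.87*h^2 + 0.3*h + 0.11)^2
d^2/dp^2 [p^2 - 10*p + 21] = 2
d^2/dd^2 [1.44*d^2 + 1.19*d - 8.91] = 2.88000000000000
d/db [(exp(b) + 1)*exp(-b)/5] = -exp(-b)/5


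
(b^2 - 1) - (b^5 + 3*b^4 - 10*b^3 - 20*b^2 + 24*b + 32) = -b^5 - 3*b^4 + 10*b^3 + 21*b^2 - 24*b - 33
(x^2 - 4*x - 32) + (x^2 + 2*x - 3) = 2*x^2 - 2*x - 35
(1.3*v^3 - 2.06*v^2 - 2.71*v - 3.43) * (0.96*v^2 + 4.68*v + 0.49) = 1.248*v^5 + 4.1064*v^4 - 11.6054*v^3 - 16.985*v^2 - 17.3803*v - 1.6807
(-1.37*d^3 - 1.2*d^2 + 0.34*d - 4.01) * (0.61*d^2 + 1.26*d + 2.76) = -0.8357*d^5 - 2.4582*d^4 - 5.0858*d^3 - 5.3297*d^2 - 4.1142*d - 11.0676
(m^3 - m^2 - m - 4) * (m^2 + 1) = m^5 - m^4 - 5*m^2 - m - 4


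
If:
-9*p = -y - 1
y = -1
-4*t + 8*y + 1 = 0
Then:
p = 0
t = -7/4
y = -1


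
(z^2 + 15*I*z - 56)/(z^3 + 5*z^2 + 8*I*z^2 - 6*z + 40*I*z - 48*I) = (z + 7*I)/(z^2 + 5*z - 6)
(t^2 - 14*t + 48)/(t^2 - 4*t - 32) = (t - 6)/(t + 4)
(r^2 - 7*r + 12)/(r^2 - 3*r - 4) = (r - 3)/(r + 1)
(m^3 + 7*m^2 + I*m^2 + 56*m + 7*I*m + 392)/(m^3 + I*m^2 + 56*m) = (m + 7)/m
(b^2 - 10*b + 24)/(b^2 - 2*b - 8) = (b - 6)/(b + 2)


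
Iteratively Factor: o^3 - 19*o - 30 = (o + 3)*(o^2 - 3*o - 10) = (o + 2)*(o + 3)*(o - 5)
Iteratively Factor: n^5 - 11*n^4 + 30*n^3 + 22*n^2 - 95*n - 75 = (n - 5)*(n^4 - 6*n^3 + 22*n + 15) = (n - 5)*(n + 1)*(n^3 - 7*n^2 + 7*n + 15) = (n - 5)^2*(n + 1)*(n^2 - 2*n - 3) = (n - 5)^2*(n + 1)^2*(n - 3)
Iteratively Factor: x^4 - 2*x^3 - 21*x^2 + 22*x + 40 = (x - 2)*(x^3 - 21*x - 20) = (x - 5)*(x - 2)*(x^2 + 5*x + 4) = (x - 5)*(x - 2)*(x + 1)*(x + 4)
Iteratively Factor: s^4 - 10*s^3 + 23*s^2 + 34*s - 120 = (s + 2)*(s^3 - 12*s^2 + 47*s - 60) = (s - 5)*(s + 2)*(s^2 - 7*s + 12) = (s - 5)*(s - 3)*(s + 2)*(s - 4)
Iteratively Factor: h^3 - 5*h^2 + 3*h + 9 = (h - 3)*(h^2 - 2*h - 3) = (h - 3)*(h + 1)*(h - 3)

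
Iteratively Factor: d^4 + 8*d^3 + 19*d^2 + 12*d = (d)*(d^3 + 8*d^2 + 19*d + 12) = d*(d + 4)*(d^2 + 4*d + 3) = d*(d + 3)*(d + 4)*(d + 1)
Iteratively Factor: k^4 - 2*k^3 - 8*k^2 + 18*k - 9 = (k + 3)*(k^3 - 5*k^2 + 7*k - 3) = (k - 1)*(k + 3)*(k^2 - 4*k + 3) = (k - 1)^2*(k + 3)*(k - 3)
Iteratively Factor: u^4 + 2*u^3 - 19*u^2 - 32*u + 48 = (u + 3)*(u^3 - u^2 - 16*u + 16) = (u - 1)*(u + 3)*(u^2 - 16) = (u - 1)*(u + 3)*(u + 4)*(u - 4)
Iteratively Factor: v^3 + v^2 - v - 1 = (v + 1)*(v^2 - 1) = (v + 1)^2*(v - 1)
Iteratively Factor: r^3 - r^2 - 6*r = (r + 2)*(r^2 - 3*r) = r*(r + 2)*(r - 3)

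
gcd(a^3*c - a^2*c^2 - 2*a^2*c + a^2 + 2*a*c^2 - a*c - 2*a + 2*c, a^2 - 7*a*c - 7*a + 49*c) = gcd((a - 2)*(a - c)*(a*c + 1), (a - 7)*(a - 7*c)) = 1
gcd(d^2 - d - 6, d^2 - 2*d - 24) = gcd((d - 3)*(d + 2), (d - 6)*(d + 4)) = 1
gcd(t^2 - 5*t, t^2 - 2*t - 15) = t - 5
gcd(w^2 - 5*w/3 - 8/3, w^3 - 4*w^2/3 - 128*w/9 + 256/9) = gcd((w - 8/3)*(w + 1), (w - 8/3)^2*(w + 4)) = w - 8/3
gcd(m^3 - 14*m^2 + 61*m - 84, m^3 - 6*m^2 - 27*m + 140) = m^2 - 11*m + 28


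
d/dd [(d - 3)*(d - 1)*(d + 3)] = 3*d^2 - 2*d - 9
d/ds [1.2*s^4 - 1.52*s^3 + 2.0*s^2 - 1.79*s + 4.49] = 4.8*s^3 - 4.56*s^2 + 4.0*s - 1.79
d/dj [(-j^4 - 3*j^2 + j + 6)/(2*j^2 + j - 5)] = ((4*j + 1)*(j^4 + 3*j^2 - j - 6) + (2*j^2 + j - 5)*(-4*j^3 - 6*j + 1))/(2*j^2 + j - 5)^2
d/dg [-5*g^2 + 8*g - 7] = 8 - 10*g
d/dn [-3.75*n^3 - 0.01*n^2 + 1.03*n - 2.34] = -11.25*n^2 - 0.02*n + 1.03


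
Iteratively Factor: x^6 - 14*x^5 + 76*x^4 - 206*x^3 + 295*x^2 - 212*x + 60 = (x - 3)*(x^5 - 11*x^4 + 43*x^3 - 77*x^2 + 64*x - 20) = (x - 3)*(x - 2)*(x^4 - 9*x^3 + 25*x^2 - 27*x + 10) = (x - 3)*(x - 2)*(x - 1)*(x^3 - 8*x^2 + 17*x - 10) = (x - 3)*(x - 2)^2*(x - 1)*(x^2 - 6*x + 5) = (x - 5)*(x - 3)*(x - 2)^2*(x - 1)*(x - 1)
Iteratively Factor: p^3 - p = (p + 1)*(p^2 - p) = p*(p + 1)*(p - 1)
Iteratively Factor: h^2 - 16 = (h - 4)*(h + 4)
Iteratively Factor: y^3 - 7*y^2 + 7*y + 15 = (y - 5)*(y^2 - 2*y - 3) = (y - 5)*(y - 3)*(y + 1)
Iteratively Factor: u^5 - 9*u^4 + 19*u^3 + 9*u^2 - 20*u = (u - 1)*(u^4 - 8*u^3 + 11*u^2 + 20*u) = u*(u - 1)*(u^3 - 8*u^2 + 11*u + 20) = u*(u - 1)*(u + 1)*(u^2 - 9*u + 20) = u*(u - 5)*(u - 1)*(u + 1)*(u - 4)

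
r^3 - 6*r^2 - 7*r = r*(r - 7)*(r + 1)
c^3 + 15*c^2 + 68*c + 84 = (c + 2)*(c + 6)*(c + 7)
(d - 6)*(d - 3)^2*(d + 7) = d^4 - 5*d^3 - 39*d^2 + 261*d - 378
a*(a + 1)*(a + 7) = a^3 + 8*a^2 + 7*a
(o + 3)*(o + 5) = o^2 + 8*o + 15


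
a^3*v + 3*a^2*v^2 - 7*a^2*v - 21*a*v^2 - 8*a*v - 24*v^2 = (a - 8)*(a + 3*v)*(a*v + v)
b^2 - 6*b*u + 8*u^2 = (b - 4*u)*(b - 2*u)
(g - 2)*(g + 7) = g^2 + 5*g - 14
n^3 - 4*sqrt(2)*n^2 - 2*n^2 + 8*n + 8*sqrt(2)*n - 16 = (n - 2)*(n - 2*sqrt(2))^2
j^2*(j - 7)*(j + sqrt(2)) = j^4 - 7*j^3 + sqrt(2)*j^3 - 7*sqrt(2)*j^2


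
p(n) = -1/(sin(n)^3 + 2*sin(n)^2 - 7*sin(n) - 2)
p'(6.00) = -929.54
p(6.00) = -11.08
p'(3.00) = 0.73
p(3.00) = 0.34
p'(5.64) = -0.91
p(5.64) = -0.37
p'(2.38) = 0.07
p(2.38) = 0.18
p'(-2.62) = 2.07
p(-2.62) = -0.54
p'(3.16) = 2.02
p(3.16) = 0.53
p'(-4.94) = -0.00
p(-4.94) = 0.17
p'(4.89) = -0.04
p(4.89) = -0.17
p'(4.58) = 0.03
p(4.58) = -0.17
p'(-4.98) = -0.00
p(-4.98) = 0.17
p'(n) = -(-3*sin(n)^2*cos(n) - 4*sin(n)*cos(n) + 7*cos(n))/(sin(n)^3 + 2*sin(n)^2 - 7*sin(n) - 2)^2 = (3*sin(n)^2 + 4*sin(n) - 7)*cos(n)/(sin(n)^3 + 2*sin(n)^2 - 7*sin(n) - 2)^2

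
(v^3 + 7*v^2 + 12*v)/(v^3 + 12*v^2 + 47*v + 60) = v/(v + 5)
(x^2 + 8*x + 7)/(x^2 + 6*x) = (x^2 + 8*x + 7)/(x*(x + 6))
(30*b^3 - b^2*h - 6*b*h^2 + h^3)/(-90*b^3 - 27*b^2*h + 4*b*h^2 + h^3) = (-6*b^2 - b*h + h^2)/(18*b^2 + 9*b*h + h^2)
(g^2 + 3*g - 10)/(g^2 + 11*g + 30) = (g - 2)/(g + 6)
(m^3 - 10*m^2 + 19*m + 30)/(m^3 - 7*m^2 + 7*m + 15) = (m - 6)/(m - 3)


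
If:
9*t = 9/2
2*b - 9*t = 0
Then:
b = 9/4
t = 1/2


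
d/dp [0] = 0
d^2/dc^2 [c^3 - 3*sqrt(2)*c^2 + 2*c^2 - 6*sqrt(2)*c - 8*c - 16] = 6*c - 6*sqrt(2) + 4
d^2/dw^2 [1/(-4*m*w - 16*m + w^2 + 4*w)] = 2*(-4*m*w - 16*m + w^2 + 4*w - 4*(-2*m + w + 2)^2)/(4*m*w + 16*m - w^2 - 4*w)^3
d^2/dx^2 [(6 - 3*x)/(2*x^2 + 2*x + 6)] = 3*(-(x - 2)*(2*x + 1)^2 + (3*x - 1)*(x^2 + x + 3))/(x^2 + x + 3)^3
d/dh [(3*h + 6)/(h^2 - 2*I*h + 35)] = 3*(h^2 - 2*I*h - 2*(h + 2)*(h - I) + 35)/(h^2 - 2*I*h + 35)^2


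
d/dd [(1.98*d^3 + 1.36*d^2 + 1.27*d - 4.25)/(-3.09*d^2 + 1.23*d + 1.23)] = (-6.1182*d^4 + 4.8708*d^3 + 12.9033*d^2 - 22.9194*d + 6.7896)/(9.5481*d^4 - 7.6014*d^3 - 6.0885*d^2 + 3.0258*d + 1.5129)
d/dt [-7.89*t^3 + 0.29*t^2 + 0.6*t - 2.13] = -23.67*t^2 + 0.58*t + 0.6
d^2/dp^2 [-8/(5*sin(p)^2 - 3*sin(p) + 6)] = 8*(100*sin(p)^4 - 45*sin(p)^3 - 261*sin(p)^2 + 108*sin(p) + 42)/(5*sin(p)^2 - 3*sin(p) + 6)^3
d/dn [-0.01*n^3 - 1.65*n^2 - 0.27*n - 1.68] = -0.03*n^2 - 3.3*n - 0.27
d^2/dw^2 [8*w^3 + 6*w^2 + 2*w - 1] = 48*w + 12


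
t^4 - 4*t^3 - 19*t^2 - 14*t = t*(t - 7)*(t + 1)*(t + 2)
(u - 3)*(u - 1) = u^2 - 4*u + 3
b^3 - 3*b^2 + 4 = (b - 2)^2*(b + 1)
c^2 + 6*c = c*(c + 6)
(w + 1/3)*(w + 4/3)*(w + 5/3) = w^3 + 10*w^2/3 + 29*w/9 + 20/27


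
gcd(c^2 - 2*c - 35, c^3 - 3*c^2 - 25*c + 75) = c + 5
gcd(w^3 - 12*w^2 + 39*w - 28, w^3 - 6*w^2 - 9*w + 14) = w^2 - 8*w + 7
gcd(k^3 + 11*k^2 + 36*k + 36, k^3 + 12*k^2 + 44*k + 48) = k^2 + 8*k + 12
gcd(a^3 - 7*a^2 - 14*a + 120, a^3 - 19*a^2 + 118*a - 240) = a^2 - 11*a + 30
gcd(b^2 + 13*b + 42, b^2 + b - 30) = b + 6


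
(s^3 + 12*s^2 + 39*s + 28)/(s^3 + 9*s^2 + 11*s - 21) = (s^2 + 5*s + 4)/(s^2 + 2*s - 3)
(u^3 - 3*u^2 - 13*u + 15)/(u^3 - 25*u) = (u^2 + 2*u - 3)/(u*(u + 5))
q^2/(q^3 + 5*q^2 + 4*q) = q/(q^2 + 5*q + 4)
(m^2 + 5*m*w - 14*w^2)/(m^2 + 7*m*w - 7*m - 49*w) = (m - 2*w)/(m - 7)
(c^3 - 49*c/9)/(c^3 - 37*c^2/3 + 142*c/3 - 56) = c*(3*c + 7)/(3*(c^2 - 10*c + 24))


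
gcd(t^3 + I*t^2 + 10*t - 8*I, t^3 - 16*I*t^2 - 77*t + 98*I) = t - 2*I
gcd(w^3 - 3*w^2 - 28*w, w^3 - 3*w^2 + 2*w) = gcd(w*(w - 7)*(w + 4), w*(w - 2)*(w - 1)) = w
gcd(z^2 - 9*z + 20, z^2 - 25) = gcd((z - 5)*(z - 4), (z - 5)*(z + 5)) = z - 5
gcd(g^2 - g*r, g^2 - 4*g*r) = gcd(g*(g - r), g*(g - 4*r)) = g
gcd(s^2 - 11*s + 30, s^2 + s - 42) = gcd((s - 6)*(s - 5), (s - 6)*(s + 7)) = s - 6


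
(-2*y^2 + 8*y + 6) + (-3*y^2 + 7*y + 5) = -5*y^2 + 15*y + 11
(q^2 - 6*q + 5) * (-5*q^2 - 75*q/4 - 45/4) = -5*q^4 + 45*q^3/4 + 305*q^2/4 - 105*q/4 - 225/4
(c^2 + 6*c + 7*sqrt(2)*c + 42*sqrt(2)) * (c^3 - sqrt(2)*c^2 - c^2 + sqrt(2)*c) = c^5 + 5*c^4 + 6*sqrt(2)*c^4 - 20*c^3 + 30*sqrt(2)*c^3 - 70*c^2 - 36*sqrt(2)*c^2 + 84*c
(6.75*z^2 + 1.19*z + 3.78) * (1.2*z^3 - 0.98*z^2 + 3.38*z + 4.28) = 8.1*z^5 - 5.187*z^4 + 26.1848*z^3 + 29.2078*z^2 + 17.8696*z + 16.1784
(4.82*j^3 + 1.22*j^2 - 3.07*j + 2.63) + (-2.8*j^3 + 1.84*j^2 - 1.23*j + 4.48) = 2.02*j^3 + 3.06*j^2 - 4.3*j + 7.11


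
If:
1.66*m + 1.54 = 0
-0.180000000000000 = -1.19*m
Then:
No Solution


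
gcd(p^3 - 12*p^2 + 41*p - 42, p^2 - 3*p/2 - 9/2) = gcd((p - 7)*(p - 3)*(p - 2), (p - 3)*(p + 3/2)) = p - 3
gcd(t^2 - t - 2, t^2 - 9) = 1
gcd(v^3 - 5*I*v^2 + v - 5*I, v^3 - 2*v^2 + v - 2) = v^2 + 1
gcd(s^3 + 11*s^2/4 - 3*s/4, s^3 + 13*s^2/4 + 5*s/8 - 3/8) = s^2 + 11*s/4 - 3/4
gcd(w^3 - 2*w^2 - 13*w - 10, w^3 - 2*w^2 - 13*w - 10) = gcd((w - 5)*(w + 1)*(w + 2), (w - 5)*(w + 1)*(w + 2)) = w^3 - 2*w^2 - 13*w - 10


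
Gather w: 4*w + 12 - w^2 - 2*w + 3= -w^2 + 2*w + 15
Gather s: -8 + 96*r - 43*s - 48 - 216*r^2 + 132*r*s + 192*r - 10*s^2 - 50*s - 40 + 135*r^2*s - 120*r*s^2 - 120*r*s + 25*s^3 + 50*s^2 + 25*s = -216*r^2 + 288*r + 25*s^3 + s^2*(40 - 120*r) + s*(135*r^2 + 12*r - 68) - 96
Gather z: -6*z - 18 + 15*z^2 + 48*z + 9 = 15*z^2 + 42*z - 9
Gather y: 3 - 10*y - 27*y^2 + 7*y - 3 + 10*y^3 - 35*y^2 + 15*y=10*y^3 - 62*y^2 + 12*y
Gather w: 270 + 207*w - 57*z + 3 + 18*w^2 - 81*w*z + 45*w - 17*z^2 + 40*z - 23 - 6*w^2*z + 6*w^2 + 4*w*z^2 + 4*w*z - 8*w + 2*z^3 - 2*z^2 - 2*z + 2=w^2*(24 - 6*z) + w*(4*z^2 - 77*z + 244) + 2*z^3 - 19*z^2 - 19*z + 252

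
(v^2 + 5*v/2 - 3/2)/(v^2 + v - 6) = (v - 1/2)/(v - 2)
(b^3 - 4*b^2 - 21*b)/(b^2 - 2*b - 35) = b*(b + 3)/(b + 5)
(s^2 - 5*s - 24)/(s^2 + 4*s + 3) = (s - 8)/(s + 1)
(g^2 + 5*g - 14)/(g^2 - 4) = (g + 7)/(g + 2)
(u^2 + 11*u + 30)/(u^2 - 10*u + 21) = (u^2 + 11*u + 30)/(u^2 - 10*u + 21)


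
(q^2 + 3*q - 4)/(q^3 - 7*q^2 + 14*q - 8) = (q + 4)/(q^2 - 6*q + 8)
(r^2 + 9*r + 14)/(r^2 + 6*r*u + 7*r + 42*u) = (r + 2)/(r + 6*u)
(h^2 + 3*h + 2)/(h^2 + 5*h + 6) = (h + 1)/(h + 3)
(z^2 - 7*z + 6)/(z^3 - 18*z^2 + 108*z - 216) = (z - 1)/(z^2 - 12*z + 36)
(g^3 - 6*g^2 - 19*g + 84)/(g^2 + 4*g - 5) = (g^3 - 6*g^2 - 19*g + 84)/(g^2 + 4*g - 5)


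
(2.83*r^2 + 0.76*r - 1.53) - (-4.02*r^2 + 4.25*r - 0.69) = 6.85*r^2 - 3.49*r - 0.84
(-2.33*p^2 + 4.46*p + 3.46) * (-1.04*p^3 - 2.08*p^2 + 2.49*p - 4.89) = 2.4232*p^5 + 0.208*p^4 - 18.6769*p^3 + 15.3023*p^2 - 13.194*p - 16.9194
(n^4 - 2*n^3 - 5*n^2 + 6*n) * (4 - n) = -n^5 + 6*n^4 - 3*n^3 - 26*n^2 + 24*n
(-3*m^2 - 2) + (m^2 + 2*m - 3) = -2*m^2 + 2*m - 5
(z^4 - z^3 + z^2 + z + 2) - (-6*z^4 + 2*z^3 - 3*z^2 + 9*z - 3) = 7*z^4 - 3*z^3 + 4*z^2 - 8*z + 5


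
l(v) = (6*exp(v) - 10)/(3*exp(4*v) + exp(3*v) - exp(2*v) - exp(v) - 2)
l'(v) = (6*exp(v) - 10)*(-12*exp(4*v) - 3*exp(3*v) + 2*exp(2*v) + exp(v))/(3*exp(4*v) + exp(3*v) - exp(2*v) - exp(v) - 2)^2 + 6*exp(v)/(3*exp(4*v) + exp(3*v) - exp(2*v) - exp(v) - 2) = 2*(-(3*exp(v) - 5)*(12*exp(3*v) + 3*exp(2*v) - 2*exp(v) - 1) + 9*exp(4*v) + 3*exp(3*v) - 3*exp(2*v) - 3*exp(v) - 6)*exp(v)/(-3*exp(4*v) - exp(3*v) + exp(2*v) + exp(v) + 2)^2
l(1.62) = 0.01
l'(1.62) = -0.02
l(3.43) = 0.00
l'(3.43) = -0.00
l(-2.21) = 4.41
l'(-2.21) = -0.58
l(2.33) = 0.00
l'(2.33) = -0.00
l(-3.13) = 4.76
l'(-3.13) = -0.24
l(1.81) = 0.01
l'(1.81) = -0.02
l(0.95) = 0.04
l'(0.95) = -0.05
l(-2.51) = 4.56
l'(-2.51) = -0.44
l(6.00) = 0.00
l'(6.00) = 0.00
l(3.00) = 0.00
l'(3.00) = 0.00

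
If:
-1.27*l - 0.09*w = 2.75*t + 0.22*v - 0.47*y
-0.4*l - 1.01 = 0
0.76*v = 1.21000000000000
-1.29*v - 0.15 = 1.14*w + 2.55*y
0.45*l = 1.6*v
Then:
No Solution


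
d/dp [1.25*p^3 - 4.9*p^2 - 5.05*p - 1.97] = 3.75*p^2 - 9.8*p - 5.05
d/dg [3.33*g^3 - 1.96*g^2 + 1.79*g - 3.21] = 9.99*g^2 - 3.92*g + 1.79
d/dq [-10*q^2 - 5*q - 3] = -20*q - 5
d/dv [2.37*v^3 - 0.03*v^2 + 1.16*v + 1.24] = 7.11*v^2 - 0.06*v + 1.16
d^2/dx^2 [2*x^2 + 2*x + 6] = 4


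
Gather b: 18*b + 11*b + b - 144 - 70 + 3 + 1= 30*b - 210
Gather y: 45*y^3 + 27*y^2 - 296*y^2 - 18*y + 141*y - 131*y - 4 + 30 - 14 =45*y^3 - 269*y^2 - 8*y + 12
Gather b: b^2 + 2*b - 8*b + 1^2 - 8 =b^2 - 6*b - 7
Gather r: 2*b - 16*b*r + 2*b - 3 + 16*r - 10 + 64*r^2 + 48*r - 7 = 4*b + 64*r^2 + r*(64 - 16*b) - 20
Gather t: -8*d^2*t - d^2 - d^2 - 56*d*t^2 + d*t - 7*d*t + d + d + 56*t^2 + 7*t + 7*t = -2*d^2 + 2*d + t^2*(56 - 56*d) + t*(-8*d^2 - 6*d + 14)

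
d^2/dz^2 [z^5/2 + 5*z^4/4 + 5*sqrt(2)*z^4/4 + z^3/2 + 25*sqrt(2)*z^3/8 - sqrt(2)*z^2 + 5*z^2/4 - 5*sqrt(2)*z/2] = 10*z^3 + 15*z^2 + 15*sqrt(2)*z^2 + 3*z + 75*sqrt(2)*z/4 - 2*sqrt(2) + 5/2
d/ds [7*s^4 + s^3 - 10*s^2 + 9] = s*(28*s^2 + 3*s - 20)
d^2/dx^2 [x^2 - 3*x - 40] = 2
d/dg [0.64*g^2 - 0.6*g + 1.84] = 1.28*g - 0.6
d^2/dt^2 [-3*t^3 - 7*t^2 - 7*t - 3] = -18*t - 14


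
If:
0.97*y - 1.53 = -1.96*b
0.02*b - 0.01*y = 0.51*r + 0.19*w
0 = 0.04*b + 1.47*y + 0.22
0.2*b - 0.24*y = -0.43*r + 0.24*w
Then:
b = 0.87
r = -0.18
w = 0.58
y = -0.17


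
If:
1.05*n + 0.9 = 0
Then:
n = -0.86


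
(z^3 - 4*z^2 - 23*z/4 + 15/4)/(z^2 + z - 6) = (z^3 - 4*z^2 - 23*z/4 + 15/4)/(z^2 + z - 6)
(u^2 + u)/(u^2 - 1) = u/(u - 1)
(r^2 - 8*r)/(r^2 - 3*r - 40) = r/(r + 5)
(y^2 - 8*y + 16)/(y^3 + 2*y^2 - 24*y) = (y - 4)/(y*(y + 6))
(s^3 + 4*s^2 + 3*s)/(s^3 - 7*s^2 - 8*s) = (s + 3)/(s - 8)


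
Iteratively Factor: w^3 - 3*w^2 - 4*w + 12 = (w + 2)*(w^2 - 5*w + 6) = (w - 3)*(w + 2)*(w - 2)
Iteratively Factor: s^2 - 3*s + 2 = (s - 1)*(s - 2)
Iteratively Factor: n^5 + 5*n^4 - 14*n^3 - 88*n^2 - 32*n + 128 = (n - 4)*(n^4 + 9*n^3 + 22*n^2 - 32) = (n - 4)*(n - 1)*(n^3 + 10*n^2 + 32*n + 32) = (n - 4)*(n - 1)*(n + 4)*(n^2 + 6*n + 8) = (n - 4)*(n - 1)*(n + 4)^2*(n + 2)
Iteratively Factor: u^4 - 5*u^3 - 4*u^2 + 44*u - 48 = (u - 4)*(u^3 - u^2 - 8*u + 12) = (u - 4)*(u - 2)*(u^2 + u - 6) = (u - 4)*(u - 2)*(u + 3)*(u - 2)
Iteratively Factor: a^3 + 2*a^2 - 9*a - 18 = (a - 3)*(a^2 + 5*a + 6) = (a - 3)*(a + 2)*(a + 3)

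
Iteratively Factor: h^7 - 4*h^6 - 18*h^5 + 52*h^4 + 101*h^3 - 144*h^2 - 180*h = (h + 2)*(h^6 - 6*h^5 - 6*h^4 + 64*h^3 - 27*h^2 - 90*h) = (h + 1)*(h + 2)*(h^5 - 7*h^4 + h^3 + 63*h^2 - 90*h) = h*(h + 1)*(h + 2)*(h^4 - 7*h^3 + h^2 + 63*h - 90) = h*(h - 3)*(h + 1)*(h + 2)*(h^3 - 4*h^2 - 11*h + 30) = h*(h - 5)*(h - 3)*(h + 1)*(h + 2)*(h^2 + h - 6) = h*(h - 5)*(h - 3)*(h + 1)*(h + 2)*(h + 3)*(h - 2)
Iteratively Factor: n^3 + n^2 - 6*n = (n)*(n^2 + n - 6) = n*(n + 3)*(n - 2)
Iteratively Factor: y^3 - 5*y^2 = (y)*(y^2 - 5*y) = y*(y - 5)*(y)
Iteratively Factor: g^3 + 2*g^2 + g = (g)*(g^2 + 2*g + 1) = g*(g + 1)*(g + 1)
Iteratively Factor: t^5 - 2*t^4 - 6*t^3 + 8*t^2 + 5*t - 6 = (t + 2)*(t^4 - 4*t^3 + 2*t^2 + 4*t - 3) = (t - 3)*(t + 2)*(t^3 - t^2 - t + 1) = (t - 3)*(t - 1)*(t + 2)*(t^2 - 1) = (t - 3)*(t - 1)*(t + 1)*(t + 2)*(t - 1)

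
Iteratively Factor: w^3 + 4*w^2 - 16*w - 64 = (w + 4)*(w^2 - 16) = (w + 4)^2*(w - 4)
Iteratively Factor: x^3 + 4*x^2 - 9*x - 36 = (x - 3)*(x^2 + 7*x + 12) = (x - 3)*(x + 4)*(x + 3)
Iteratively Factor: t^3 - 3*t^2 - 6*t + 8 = (t + 2)*(t^2 - 5*t + 4) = (t - 4)*(t + 2)*(t - 1)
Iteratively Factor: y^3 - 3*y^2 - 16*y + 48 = (y + 4)*(y^2 - 7*y + 12) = (y - 4)*(y + 4)*(y - 3)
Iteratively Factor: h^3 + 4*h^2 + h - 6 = (h + 2)*(h^2 + 2*h - 3) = (h - 1)*(h + 2)*(h + 3)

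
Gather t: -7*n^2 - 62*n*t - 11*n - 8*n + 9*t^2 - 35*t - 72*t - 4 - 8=-7*n^2 - 19*n + 9*t^2 + t*(-62*n - 107) - 12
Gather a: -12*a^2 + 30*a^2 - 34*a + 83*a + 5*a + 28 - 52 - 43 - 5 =18*a^2 + 54*a - 72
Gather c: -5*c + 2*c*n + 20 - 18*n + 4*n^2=c*(2*n - 5) + 4*n^2 - 18*n + 20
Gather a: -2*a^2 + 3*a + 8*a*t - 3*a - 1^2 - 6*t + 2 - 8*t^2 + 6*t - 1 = -2*a^2 + 8*a*t - 8*t^2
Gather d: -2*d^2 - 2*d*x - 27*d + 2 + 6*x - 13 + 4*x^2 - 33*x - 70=-2*d^2 + d*(-2*x - 27) + 4*x^2 - 27*x - 81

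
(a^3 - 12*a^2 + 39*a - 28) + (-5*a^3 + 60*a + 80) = -4*a^3 - 12*a^2 + 99*a + 52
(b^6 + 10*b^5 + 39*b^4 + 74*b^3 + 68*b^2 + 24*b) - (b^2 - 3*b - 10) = b^6 + 10*b^5 + 39*b^4 + 74*b^3 + 67*b^2 + 27*b + 10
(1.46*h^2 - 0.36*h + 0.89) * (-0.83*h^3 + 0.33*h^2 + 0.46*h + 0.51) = -1.2118*h^5 + 0.7806*h^4 - 0.1859*h^3 + 0.8727*h^2 + 0.2258*h + 0.4539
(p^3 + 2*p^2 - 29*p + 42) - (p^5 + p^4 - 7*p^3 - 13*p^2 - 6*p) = -p^5 - p^4 + 8*p^3 + 15*p^2 - 23*p + 42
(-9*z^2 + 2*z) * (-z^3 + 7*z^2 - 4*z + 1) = 9*z^5 - 65*z^4 + 50*z^3 - 17*z^2 + 2*z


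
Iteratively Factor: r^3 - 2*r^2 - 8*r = (r - 4)*(r^2 + 2*r) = r*(r - 4)*(r + 2)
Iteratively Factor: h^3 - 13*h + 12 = (h - 3)*(h^2 + 3*h - 4) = (h - 3)*(h - 1)*(h + 4)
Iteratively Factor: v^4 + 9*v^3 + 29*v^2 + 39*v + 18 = (v + 1)*(v^3 + 8*v^2 + 21*v + 18) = (v + 1)*(v + 3)*(v^2 + 5*v + 6) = (v + 1)*(v + 2)*(v + 3)*(v + 3)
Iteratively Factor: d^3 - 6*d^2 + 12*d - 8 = (d - 2)*(d^2 - 4*d + 4) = (d - 2)^2*(d - 2)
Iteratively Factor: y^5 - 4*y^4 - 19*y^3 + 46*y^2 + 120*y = (y + 2)*(y^4 - 6*y^3 - 7*y^2 + 60*y) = (y - 5)*(y + 2)*(y^3 - y^2 - 12*y) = (y - 5)*(y - 4)*(y + 2)*(y^2 + 3*y) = (y - 5)*(y - 4)*(y + 2)*(y + 3)*(y)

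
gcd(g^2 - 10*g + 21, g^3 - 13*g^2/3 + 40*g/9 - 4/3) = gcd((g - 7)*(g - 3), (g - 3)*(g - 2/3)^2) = g - 3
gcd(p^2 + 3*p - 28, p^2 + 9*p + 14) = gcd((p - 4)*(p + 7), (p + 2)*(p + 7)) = p + 7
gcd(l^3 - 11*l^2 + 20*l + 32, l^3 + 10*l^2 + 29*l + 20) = l + 1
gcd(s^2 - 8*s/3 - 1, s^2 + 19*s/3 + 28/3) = 1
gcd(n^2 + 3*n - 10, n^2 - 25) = n + 5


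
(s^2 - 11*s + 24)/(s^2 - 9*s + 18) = (s - 8)/(s - 6)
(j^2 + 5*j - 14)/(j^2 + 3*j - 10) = (j + 7)/(j + 5)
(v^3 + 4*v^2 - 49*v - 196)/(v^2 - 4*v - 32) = (v^2 - 49)/(v - 8)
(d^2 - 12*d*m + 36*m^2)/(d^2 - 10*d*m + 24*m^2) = (d - 6*m)/(d - 4*m)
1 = 1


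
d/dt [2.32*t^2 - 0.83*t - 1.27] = 4.64*t - 0.83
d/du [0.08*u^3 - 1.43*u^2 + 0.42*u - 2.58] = 0.24*u^2 - 2.86*u + 0.42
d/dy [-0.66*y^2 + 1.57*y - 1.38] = 1.57 - 1.32*y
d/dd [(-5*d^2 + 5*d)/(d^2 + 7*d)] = -40/(d^2 + 14*d + 49)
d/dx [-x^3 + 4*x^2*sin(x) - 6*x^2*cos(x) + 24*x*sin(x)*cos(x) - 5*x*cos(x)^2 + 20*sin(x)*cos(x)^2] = 6*x^2*sin(x) + 4*x^2*cos(x) - 3*x^2 + 8*x*sin(x) + 5*x*sin(2*x) - 12*x*cos(x) + 24*x*cos(2*x) + 12*sin(2*x) + 5*cos(x) - 5*cos(2*x)/2 + 15*cos(3*x) - 5/2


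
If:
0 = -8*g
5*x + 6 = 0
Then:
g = 0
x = -6/5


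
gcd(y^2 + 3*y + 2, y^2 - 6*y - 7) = y + 1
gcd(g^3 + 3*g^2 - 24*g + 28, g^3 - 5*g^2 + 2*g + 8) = g - 2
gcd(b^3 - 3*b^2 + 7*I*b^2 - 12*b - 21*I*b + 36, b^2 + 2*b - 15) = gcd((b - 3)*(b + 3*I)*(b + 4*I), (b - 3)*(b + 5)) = b - 3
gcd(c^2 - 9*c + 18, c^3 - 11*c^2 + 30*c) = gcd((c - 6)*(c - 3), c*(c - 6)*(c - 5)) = c - 6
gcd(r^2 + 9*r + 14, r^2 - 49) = r + 7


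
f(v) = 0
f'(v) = 0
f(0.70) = 0.00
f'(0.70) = 0.00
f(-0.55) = 0.00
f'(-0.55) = 0.00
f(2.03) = 0.00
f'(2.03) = 0.00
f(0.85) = 0.00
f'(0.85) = 0.00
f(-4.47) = 0.00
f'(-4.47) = 0.00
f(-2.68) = 0.00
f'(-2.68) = 0.00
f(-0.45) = 0.00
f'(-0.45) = 0.00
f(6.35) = 0.00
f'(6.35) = 0.00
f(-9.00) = 0.00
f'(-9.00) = 0.00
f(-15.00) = 0.00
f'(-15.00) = 0.00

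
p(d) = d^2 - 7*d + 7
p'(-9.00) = -25.00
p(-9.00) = 151.00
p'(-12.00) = -31.00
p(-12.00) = 235.00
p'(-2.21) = -11.42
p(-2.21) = 27.35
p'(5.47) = 3.94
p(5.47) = -1.37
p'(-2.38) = -11.76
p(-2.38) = 29.32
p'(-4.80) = -16.60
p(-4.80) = 63.64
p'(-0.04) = -7.08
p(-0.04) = 7.28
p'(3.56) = 0.12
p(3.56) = -5.25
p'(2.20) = -2.60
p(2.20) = -3.56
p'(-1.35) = -9.70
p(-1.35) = 18.27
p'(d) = 2*d - 7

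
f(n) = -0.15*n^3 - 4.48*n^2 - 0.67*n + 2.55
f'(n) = -0.45*n^2 - 8.96*n - 0.67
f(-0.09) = 2.57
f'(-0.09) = 0.13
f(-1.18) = -2.65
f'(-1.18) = 9.28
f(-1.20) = -2.84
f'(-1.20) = 9.43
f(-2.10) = -14.41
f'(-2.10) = 16.16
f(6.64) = -243.33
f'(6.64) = -80.00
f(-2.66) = -24.54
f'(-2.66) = 19.98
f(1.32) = -6.49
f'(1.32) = -13.28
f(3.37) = -56.33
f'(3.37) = -35.98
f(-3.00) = -31.71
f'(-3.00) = 22.16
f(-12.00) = -375.33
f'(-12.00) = 42.05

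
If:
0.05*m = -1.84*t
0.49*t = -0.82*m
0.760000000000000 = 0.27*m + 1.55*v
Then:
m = 0.00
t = 0.00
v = 0.49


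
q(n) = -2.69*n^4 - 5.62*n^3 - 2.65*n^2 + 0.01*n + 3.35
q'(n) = -10.76*n^3 - 16.86*n^2 - 5.3*n + 0.01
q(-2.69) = -47.31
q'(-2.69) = 101.71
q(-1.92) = -3.22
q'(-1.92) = 24.19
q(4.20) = -1296.77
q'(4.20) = -1116.85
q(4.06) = -1147.30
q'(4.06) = -1019.52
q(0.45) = 2.20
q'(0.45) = -6.77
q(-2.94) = -77.74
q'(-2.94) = 143.30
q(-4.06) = -395.16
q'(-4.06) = 463.71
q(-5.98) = -2329.64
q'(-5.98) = 1729.78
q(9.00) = -21957.28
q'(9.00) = -9257.39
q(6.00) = -4792.15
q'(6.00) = -2962.91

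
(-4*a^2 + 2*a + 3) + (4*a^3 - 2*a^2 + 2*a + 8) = 4*a^3 - 6*a^2 + 4*a + 11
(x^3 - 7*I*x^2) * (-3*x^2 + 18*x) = -3*x^5 + 18*x^4 + 21*I*x^4 - 126*I*x^3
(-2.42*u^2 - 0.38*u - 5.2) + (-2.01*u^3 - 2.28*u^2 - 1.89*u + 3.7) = -2.01*u^3 - 4.7*u^2 - 2.27*u - 1.5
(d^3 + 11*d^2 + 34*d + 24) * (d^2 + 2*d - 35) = d^5 + 13*d^4 + 21*d^3 - 293*d^2 - 1142*d - 840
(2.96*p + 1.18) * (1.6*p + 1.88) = 4.736*p^2 + 7.4528*p + 2.2184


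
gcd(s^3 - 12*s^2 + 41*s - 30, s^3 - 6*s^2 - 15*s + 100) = s - 5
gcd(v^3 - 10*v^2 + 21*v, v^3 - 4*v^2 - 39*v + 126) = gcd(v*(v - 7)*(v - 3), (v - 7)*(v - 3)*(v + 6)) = v^2 - 10*v + 21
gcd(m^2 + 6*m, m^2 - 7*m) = m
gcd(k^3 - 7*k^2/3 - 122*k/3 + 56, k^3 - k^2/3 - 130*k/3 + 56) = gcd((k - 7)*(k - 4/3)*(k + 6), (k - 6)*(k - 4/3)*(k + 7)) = k - 4/3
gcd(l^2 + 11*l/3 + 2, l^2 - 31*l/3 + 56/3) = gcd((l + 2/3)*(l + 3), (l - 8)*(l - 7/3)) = 1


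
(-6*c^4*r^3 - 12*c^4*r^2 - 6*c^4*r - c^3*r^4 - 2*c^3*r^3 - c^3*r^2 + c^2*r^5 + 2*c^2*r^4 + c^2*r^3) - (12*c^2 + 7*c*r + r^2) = -6*c^4*r^3 - 12*c^4*r^2 - 6*c^4*r - c^3*r^4 - 2*c^3*r^3 - c^3*r^2 + c^2*r^5 + 2*c^2*r^4 + c^2*r^3 - 12*c^2 - 7*c*r - r^2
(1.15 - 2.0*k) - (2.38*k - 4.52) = 5.67 - 4.38*k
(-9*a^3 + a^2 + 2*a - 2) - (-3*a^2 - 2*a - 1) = -9*a^3 + 4*a^2 + 4*a - 1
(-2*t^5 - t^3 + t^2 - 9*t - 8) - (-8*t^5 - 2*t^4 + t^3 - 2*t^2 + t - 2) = 6*t^5 + 2*t^4 - 2*t^3 + 3*t^2 - 10*t - 6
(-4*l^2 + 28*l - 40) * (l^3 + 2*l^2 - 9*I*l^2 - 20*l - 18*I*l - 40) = -4*l^5 + 20*l^4 + 36*I*l^4 + 96*l^3 - 180*I*l^3 - 480*l^2 - 144*I*l^2 - 320*l + 720*I*l + 1600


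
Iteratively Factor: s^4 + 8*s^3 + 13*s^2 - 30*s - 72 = (s + 4)*(s^3 + 4*s^2 - 3*s - 18) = (s - 2)*(s + 4)*(s^2 + 6*s + 9) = (s - 2)*(s + 3)*(s + 4)*(s + 3)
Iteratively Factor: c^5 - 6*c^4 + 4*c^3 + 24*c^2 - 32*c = (c - 4)*(c^4 - 2*c^3 - 4*c^2 + 8*c) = (c - 4)*(c - 2)*(c^3 - 4*c) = (c - 4)*(c - 2)^2*(c^2 + 2*c) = c*(c - 4)*(c - 2)^2*(c + 2)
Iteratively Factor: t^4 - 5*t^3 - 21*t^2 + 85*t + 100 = (t + 4)*(t^3 - 9*t^2 + 15*t + 25) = (t - 5)*(t + 4)*(t^2 - 4*t - 5) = (t - 5)^2*(t + 4)*(t + 1)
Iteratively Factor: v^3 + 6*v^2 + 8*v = (v + 4)*(v^2 + 2*v) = (v + 2)*(v + 4)*(v)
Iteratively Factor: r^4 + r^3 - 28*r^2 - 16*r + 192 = (r + 4)*(r^3 - 3*r^2 - 16*r + 48) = (r + 4)^2*(r^2 - 7*r + 12) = (r - 3)*(r + 4)^2*(r - 4)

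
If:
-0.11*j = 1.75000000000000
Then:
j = -15.91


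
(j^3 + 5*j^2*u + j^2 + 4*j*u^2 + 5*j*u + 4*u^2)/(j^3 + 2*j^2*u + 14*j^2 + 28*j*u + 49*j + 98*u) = (j^3 + 5*j^2*u + j^2 + 4*j*u^2 + 5*j*u + 4*u^2)/(j^3 + 2*j^2*u + 14*j^2 + 28*j*u + 49*j + 98*u)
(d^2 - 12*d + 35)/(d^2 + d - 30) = (d - 7)/(d + 6)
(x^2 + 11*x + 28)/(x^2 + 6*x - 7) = (x + 4)/(x - 1)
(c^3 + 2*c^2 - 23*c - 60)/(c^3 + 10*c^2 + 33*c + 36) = (c - 5)/(c + 3)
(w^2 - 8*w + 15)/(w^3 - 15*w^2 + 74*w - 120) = (w - 3)/(w^2 - 10*w + 24)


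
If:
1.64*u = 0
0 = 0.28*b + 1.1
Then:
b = -3.93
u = 0.00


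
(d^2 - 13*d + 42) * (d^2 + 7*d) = d^4 - 6*d^3 - 49*d^2 + 294*d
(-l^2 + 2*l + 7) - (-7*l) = -l^2 + 9*l + 7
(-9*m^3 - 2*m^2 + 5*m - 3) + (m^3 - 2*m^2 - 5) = -8*m^3 - 4*m^2 + 5*m - 8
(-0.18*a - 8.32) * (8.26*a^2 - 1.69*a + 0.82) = -1.4868*a^3 - 68.419*a^2 + 13.9132*a - 6.8224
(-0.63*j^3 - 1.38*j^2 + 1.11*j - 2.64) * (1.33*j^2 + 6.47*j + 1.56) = -0.8379*j^5 - 5.9115*j^4 - 8.4351*j^3 + 1.5177*j^2 - 15.3492*j - 4.1184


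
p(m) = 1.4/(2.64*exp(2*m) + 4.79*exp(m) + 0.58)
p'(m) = 1.4*(-5.28*exp(2*m) - 4.79*exp(m))/(2.64*exp(2*m) + 4.79*exp(m) + 0.58)^2 = (-7.392*exp(m) - 6.706)*exp(m)/(2.64*exp(2*m) + 4.79*exp(m) + 0.58)^2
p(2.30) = 0.00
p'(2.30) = -0.01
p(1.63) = 0.01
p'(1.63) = -0.03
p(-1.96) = 1.07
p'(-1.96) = -0.64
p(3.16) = 0.00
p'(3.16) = -0.00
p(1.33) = 0.02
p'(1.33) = -0.04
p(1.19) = 0.03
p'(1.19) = -0.05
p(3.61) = 0.00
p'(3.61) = -0.00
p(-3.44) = 1.90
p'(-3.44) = -0.41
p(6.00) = 0.00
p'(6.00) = 0.00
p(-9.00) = 2.41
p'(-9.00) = 0.00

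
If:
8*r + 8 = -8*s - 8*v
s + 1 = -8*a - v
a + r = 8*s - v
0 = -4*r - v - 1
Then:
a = -1/215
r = -8/215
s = -24/215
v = -183/215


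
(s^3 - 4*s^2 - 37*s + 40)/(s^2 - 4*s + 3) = (s^2 - 3*s - 40)/(s - 3)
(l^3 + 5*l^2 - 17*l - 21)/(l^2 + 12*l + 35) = (l^2 - 2*l - 3)/(l + 5)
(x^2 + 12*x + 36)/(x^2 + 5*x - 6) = (x + 6)/(x - 1)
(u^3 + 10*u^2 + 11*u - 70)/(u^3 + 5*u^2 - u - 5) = (u^2 + 5*u - 14)/(u^2 - 1)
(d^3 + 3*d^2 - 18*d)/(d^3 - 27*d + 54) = d/(d - 3)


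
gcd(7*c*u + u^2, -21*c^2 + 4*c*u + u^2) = 7*c + u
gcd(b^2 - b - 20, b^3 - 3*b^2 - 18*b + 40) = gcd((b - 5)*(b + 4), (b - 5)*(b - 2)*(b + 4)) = b^2 - b - 20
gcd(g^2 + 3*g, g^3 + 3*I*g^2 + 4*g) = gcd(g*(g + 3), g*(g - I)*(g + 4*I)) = g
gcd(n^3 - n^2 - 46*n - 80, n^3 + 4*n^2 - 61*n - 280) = n^2 - 3*n - 40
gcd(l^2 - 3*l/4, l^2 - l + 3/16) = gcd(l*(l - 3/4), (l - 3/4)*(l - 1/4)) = l - 3/4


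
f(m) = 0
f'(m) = 0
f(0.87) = 0.00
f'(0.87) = 0.00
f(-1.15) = 0.00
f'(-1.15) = 0.00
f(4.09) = 0.00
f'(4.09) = 0.00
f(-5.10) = 0.00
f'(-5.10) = 0.00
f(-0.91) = 0.00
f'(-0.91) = 0.00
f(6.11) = 0.00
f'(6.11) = 0.00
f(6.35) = 0.00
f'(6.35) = 0.00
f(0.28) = 0.00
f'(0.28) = 0.00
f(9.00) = 0.00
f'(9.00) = 0.00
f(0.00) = 0.00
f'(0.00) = 0.00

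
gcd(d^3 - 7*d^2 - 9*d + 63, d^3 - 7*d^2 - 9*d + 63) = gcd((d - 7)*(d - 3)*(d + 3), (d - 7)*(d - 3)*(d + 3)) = d^3 - 7*d^2 - 9*d + 63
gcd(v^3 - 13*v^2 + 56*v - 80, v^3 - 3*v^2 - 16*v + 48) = v - 4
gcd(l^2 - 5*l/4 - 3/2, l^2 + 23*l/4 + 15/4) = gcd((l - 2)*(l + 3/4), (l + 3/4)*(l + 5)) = l + 3/4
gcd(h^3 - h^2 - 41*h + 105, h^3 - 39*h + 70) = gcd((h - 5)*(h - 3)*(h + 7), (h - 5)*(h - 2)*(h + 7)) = h^2 + 2*h - 35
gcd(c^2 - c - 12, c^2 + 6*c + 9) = c + 3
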